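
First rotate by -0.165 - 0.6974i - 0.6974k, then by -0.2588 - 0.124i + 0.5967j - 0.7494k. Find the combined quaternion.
-0.5664 - 0.2152i + 0.3377j + 0.7203k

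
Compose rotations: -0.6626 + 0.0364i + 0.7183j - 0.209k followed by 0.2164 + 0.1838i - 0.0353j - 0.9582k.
-0.325 + 0.5817i + 0.1824j + 0.723k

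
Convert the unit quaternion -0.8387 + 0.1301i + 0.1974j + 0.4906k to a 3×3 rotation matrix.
[[0.4407, 0.8743, -0.2035], [-0.7716, 0.4848, 0.4119], [0.4588, -0.0245, 0.8882]]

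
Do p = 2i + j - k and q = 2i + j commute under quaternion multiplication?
No: pq = -5 + i - 2j ≠ -5 - i + 2j = qp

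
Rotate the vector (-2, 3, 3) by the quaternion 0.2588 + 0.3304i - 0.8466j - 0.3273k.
(-1.838, 4.309, -0.224)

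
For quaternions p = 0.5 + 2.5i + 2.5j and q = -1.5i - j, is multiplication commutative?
No: pq = 6.25 - 0.75i - 0.5j + 1.25k ≠ 6.25 - 0.75i - 0.5j - 1.25k = qp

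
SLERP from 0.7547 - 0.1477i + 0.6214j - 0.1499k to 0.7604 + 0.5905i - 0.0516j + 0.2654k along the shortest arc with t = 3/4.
0.8657 + 0.4449i + 0.1496j + 0.1741k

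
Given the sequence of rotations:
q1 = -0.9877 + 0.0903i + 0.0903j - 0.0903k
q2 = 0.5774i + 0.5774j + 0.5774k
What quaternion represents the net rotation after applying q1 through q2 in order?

q2 · q1 = -0.0521 - 0.6746i - 0.466j - 0.5703k
-0.0521 - 0.6746i - 0.466j - 0.5703k


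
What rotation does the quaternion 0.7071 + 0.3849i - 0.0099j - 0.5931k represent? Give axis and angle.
axis = (0.5443, -0.014, -0.8388), θ = π/2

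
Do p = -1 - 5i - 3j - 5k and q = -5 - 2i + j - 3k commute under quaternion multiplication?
No: pq = -17 + 41i + 9j + 17k ≠ -17 + 13i + 19j + 39k = qp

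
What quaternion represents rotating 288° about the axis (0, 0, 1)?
-0.809 + 0.5878k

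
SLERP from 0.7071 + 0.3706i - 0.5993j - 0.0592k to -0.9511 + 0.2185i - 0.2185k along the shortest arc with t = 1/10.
0.7672 + 0.3184i - 0.5561j - 0.0294k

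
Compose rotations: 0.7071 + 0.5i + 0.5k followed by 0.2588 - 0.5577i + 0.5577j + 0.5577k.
0.183 + 0.0139i + 0.952j + 0.2449k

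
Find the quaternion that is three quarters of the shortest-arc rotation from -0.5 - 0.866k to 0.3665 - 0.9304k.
0.15 - 0.9887k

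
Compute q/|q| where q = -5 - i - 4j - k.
-0.7625 - 0.1525i - 0.61j - 0.1525k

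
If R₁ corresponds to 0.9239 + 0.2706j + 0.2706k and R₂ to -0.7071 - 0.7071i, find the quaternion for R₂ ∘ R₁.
-0.6533 - 0.6533i - 0.3827k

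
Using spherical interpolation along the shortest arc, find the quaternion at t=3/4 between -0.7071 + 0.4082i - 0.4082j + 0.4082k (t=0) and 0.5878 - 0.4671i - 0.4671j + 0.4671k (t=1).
-0.7494 + 0.5435i + 0.2673j - 0.2673k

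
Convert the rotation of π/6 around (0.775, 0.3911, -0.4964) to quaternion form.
0.9659 + 0.2006i + 0.1012j - 0.1285k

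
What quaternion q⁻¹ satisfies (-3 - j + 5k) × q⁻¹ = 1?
-0.0857 + 0.0286j - 0.1429k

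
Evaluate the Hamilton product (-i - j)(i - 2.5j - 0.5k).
-1.5 + 0.5i - 0.5j + 3.5k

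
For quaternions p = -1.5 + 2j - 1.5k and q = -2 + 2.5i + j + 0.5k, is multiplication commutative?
No: pq = 1.75 - 1.25i - 9.25j - 2.75k ≠ 1.75 - 6.25i - 1.75j + 7.25k = qp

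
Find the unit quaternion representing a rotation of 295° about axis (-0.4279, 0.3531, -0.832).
-0.8434 - 0.2299i + 0.1897j - 0.447k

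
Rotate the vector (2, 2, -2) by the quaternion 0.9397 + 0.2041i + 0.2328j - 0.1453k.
(1.679, 2.295, -1.978)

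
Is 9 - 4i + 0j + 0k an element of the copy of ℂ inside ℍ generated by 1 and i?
Yes. The quaternion 9 - 4i has j- and k-coefficients y = z = 0, so it lies in the complex subalgebra spanned by 1 and i.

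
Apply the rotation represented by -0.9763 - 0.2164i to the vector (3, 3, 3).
(3, 1.451, 3.987)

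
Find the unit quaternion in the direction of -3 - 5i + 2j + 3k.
-0.4376 - 0.7293i + 0.2917j + 0.4376k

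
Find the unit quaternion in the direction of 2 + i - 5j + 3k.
0.3203 + 0.1601i - 0.8006j + 0.4804k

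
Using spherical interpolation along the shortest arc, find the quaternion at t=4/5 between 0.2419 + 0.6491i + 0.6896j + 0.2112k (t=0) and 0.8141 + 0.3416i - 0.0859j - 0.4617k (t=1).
0.7942 + 0.4797i + 0.1075j - 0.3572k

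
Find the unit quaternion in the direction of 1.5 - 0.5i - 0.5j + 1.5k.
0.6708 - 0.2236i - 0.2236j + 0.6708k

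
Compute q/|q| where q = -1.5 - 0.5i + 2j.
-0.5883 - 0.1961i + 0.7845j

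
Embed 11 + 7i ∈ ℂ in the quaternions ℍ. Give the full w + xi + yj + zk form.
11 + 7i + 0j + 0k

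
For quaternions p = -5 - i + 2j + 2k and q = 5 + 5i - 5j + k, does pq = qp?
No: pq = -12 - 18i + 46j ≠ -12 - 42i + 24j + 10k = qp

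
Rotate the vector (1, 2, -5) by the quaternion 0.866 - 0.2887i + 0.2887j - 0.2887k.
(-2, -1, -5)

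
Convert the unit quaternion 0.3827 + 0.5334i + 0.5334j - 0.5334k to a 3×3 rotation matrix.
[[-0.1381, 0.9773, -0.1608], [0.1608, -0.1381, -0.9773], [-0.9773, -0.1608, -0.1381]]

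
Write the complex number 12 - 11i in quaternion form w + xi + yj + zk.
12 - 11i + 0j + 0k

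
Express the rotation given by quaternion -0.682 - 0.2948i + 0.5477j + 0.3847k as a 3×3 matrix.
[[0.1041, 0.2018, -0.9739], [-0.8477, 0.5302, 0.0193], [0.5202, 0.8235, 0.2262]]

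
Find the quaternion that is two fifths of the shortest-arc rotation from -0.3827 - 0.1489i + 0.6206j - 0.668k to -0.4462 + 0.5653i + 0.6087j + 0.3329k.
-0.5145 + 0.1852i + 0.7744j - 0.3183k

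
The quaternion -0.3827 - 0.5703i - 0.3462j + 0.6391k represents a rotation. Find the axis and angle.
axis = (-0.6173, -0.3747, 0.6918), θ = 5π/4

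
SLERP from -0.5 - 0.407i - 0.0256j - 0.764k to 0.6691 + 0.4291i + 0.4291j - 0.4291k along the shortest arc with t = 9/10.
-0.7147 - 0.4704i - 0.4171j + 0.3066k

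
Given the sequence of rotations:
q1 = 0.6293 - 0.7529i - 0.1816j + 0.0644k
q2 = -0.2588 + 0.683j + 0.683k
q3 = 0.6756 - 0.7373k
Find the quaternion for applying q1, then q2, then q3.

q2 · q1 = -0.0828 + 0.3629i - 0.0374j + 0.9274k
q3 · q2 · q1 = 0.6278 + 0.2176i - 0.2928j + 0.6876k
0.6278 + 0.2176i - 0.2928j + 0.6876k


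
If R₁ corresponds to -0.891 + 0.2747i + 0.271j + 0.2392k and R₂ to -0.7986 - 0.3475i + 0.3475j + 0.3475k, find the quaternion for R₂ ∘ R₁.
0.6297 + 0.0792i - 0.3475j - 0.6903k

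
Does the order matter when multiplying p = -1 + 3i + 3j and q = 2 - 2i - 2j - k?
Yes: pq = 10 + 5i + 11j + k ≠ 10 + 11i + 5j + k = qp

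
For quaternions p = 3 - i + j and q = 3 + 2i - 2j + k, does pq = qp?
No: pq = 13 + 4i - 2j + 3k ≠ 13 + 2i - 4j + 3k = qp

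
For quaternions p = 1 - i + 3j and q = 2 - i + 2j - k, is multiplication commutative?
No: pq = -5 - 6i + 7j ≠ -5 + 9j - 2k = qp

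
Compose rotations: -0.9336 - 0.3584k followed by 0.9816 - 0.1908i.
-0.9164 + 0.1781i - 0.0684j - 0.3518k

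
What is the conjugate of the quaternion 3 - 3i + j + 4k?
3 + 3i - j - 4k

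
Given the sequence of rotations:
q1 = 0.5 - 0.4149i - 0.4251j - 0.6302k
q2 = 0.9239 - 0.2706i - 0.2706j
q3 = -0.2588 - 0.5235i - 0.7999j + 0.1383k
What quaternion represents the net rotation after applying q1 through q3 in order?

q2 · q1 = 0.2346 - 0.3481i - 0.6986j - 0.5795k
q3 · q2 · q1 = -0.7216 + 0.5274i - 0.3584j + 0.2697k
-0.7216 + 0.5274i - 0.3584j + 0.2697k


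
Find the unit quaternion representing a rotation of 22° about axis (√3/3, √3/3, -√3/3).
0.9816 + 0.1102i + 0.1102j - 0.1102k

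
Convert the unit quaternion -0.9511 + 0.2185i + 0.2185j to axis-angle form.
axis = (√2/2, √2/2, 0), θ = 324°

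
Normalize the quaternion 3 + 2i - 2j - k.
0.7071 + 0.4714i - 0.4714j - 0.2357k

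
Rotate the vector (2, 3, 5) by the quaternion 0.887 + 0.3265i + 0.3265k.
(0.902, -0.017, 6.098)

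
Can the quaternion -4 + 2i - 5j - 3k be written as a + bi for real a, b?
No. The quaternion -4 + 2i - 5j - 3k has j-coefficient y = -5 and k-coefficient z = -3, not both zero, so it does not lie in the complex subalgebra spanned by 1 and i.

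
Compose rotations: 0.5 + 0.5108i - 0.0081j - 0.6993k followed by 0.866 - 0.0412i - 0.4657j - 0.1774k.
0.3262 + 0.746i - 0.3593j - 0.4561k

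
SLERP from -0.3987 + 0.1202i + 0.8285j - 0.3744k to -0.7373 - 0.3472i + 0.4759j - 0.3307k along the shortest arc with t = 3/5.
-0.6368 - 0.168i + 0.6556j - 0.3694k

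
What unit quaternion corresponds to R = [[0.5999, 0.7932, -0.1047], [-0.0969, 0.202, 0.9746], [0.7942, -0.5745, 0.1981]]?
0.7071 - 0.5477i - 0.3178j - 0.3147k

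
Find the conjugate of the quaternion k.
-k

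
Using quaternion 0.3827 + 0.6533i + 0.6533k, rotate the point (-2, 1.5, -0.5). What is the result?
(-1.47, -1.811, -1.03)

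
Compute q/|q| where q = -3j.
-j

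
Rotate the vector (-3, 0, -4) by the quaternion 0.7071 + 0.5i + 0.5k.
(-3.5, 0.707, -3.5)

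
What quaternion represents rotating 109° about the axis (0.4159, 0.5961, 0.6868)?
0.5807 + 0.3386i + 0.4853j + 0.5591k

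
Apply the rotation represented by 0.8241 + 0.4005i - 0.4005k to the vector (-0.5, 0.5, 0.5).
(-0.17, 0.179, 0.83)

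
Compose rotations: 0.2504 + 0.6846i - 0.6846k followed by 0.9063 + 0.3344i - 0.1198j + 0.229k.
0.1548 + 0.7862i + 0.3557j - 0.4811k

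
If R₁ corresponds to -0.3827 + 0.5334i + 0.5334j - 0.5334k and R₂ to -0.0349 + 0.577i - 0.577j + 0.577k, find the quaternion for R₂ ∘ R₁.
0.3211 - 0.2394i + 0.8177j + 0.4133k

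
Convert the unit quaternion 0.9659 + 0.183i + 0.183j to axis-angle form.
axis = (√2/2, √2/2, 0), θ = π/6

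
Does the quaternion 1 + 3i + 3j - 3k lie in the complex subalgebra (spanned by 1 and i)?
No. The quaternion 1 + 3i + 3j - 3k has j-coefficient y = 3 and k-coefficient z = -3, not both zero, so it does not lie in the complex subalgebra spanned by 1 and i.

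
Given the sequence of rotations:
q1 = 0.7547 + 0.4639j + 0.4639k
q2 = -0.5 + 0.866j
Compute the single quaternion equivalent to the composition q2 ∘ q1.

q2 · q1 = -0.7791 + 0.4017i + 0.4216j - 0.2319k
-0.7791 + 0.4017i + 0.4216j - 0.2319k


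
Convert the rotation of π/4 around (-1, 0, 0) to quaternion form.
0.9239 - 0.3827i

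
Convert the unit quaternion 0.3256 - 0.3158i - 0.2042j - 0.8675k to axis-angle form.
axis = (-0.334, -0.216, -0.9175), θ = 142°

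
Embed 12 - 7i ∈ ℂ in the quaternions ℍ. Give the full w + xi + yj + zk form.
12 - 7i + 0j + 0k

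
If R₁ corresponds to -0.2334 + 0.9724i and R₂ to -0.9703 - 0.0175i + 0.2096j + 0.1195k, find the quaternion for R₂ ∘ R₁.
0.2435 - 0.9394i + 0.0673j - 0.2317k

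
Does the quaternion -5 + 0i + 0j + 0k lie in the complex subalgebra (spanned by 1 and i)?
Yes. The quaternion -5 has j- and k-coefficients y = z = 0, so it lies in the complex subalgebra spanned by 1 and i.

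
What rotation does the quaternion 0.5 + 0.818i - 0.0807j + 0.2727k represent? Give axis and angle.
axis = (0.9445, -0.0932, 0.3149), θ = 2π/3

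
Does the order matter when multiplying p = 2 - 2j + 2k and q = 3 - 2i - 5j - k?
Yes: pq = -2 + 8i - 20j ≠ -2 - 16i - 12j + 8k = qp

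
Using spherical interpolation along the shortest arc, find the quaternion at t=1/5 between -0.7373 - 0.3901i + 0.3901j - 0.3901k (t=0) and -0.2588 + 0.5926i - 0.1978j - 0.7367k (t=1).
-0.746 - 0.1901i + 0.3008j - 0.5629k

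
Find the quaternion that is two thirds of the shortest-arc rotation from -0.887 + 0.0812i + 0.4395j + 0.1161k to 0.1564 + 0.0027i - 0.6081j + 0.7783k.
-0.5002 + 0.0325i + 0.6617j - 0.5575k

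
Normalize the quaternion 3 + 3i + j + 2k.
0.6255 + 0.6255i + 0.2085j + 0.417k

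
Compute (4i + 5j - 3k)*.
-4i - 5j + 3k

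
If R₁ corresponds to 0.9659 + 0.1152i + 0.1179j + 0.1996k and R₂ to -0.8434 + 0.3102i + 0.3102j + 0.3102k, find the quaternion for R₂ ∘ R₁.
-0.9489 + 0.2278i + 0.174j + 0.1321k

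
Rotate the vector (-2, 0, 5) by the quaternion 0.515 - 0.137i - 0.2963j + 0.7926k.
(-1.748, -3.438, 3.758)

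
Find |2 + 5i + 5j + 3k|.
√63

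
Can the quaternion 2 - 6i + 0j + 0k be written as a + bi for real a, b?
Yes. The quaternion 2 - 6i has j- and k-coefficients y = z = 0, so it lies in the complex subalgebra spanned by 1 and i.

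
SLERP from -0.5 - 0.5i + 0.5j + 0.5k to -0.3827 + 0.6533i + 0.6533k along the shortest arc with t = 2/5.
-0.5791 - 0.0262i + 0.3749j + 0.7235k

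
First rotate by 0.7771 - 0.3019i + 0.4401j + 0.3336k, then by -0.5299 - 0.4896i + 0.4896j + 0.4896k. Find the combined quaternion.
-0.9384 - 0.2726i + 0.1628j + 0.136k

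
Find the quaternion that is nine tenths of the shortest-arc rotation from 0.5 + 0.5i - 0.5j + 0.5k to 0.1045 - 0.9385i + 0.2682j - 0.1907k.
-0.0396 + 0.9228i - 0.3043j + 0.2328k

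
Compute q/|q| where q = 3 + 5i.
0.5145 + 0.8575i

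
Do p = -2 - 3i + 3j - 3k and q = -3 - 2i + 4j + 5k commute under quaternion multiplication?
No: pq = 3 + 40i + 4j - 7k ≠ 3 - 14i - 38j + 5k = qp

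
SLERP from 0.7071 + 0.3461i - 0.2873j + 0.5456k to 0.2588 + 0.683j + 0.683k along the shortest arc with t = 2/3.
0.4952 + 0.1448i + 0.4059j + 0.7544k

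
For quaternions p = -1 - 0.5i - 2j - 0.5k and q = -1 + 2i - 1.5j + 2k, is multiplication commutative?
No: pq = -6.25i + 3.5j + 3.25k ≠ 3.25i + 3.5j - 6.25k = qp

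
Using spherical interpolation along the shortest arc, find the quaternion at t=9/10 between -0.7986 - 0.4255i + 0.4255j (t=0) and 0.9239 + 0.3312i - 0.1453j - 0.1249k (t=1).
-0.9162 - 0.3426i + 0.1747j + 0.1128k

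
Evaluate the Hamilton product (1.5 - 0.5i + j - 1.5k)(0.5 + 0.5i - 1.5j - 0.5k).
1.75 - 2.25i - 2.75j - 1.25k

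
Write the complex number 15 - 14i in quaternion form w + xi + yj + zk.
15 - 14i + 0j + 0k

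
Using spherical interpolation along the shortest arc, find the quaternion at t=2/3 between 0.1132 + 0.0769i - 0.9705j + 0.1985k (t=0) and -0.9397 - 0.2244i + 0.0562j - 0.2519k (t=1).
0.8025 + 0.2138i - 0.4757j + 0.2898k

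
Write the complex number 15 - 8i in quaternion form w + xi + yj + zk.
15 - 8i + 0j + 0k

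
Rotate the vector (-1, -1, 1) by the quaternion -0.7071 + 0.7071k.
(-1, 1, 1)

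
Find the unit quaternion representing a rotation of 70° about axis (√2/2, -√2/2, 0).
0.8192 + 0.4056i - 0.4056j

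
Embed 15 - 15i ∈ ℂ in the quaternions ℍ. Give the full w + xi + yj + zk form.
15 - 15i + 0j + 0k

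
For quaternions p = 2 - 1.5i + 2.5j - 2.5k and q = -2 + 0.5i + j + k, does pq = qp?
No: pq = -3.25 + 9i - 2.75j + 4.25k ≠ -3.25 - i - 3.25j + 9.75k = qp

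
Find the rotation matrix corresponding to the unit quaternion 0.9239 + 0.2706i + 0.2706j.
[[0.8536, 0.1464, 0.5], [0.1464, 0.8536, -0.5], [-0.5, 0.5, 0.7071]]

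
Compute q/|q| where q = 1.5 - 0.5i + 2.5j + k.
0.4804 - 0.1601i + 0.8006j + 0.3203k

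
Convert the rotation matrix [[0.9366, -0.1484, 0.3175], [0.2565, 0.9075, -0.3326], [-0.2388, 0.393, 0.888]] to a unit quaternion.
0.9659 + 0.1878i + 0.144j + 0.1048k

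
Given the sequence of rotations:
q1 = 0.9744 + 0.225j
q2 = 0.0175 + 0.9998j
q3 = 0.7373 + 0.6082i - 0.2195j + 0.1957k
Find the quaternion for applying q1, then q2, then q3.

q2 · q1 = -0.2079 + 0.9781j
q3 · q2 · q1 = 0.0614 - 0.3179i + 0.7668j + 0.5542k
0.0614 - 0.3179i + 0.7668j + 0.5542k


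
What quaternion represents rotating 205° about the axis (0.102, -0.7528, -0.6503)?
-0.2164 + 0.0996i - 0.735j - 0.6349k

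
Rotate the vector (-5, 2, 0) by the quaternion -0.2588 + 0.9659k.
(5.33, 0.768, 0)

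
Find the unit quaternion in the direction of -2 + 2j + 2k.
-0.5774 + 0.5774j + 0.5774k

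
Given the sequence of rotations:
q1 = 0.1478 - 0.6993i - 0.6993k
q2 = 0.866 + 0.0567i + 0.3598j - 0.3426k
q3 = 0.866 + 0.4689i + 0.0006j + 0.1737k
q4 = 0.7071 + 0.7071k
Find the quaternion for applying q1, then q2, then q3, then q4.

q2 · q1 = -0.0719 - 0.8488i + 0.3324j - 0.4046k
q3 · q2 · q1 = 0.4058 - 0.8268i + 0.3301j - 0.2065k
q4 · q3 · q2 · q1 = 0.433 - 0.818i - 0.3512j + 0.1409k
0.433 - 0.818i - 0.3512j + 0.1409k


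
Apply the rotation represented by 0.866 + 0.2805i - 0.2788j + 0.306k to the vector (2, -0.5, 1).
(1.347, -0.237, 1.839)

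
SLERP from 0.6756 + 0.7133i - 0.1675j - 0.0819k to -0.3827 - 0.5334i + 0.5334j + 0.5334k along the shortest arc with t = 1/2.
0.5622 + 0.6622i - 0.3723j - 0.3268k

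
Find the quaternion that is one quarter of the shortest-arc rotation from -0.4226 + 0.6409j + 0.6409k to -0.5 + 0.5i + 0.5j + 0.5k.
-0.4553 + 0.1311i + 0.6227j + 0.6227k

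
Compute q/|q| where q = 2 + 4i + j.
0.4364 + 0.8729i + 0.2182j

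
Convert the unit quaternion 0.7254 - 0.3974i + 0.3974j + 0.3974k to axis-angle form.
axis = (-√3/3, √3/3, √3/3), θ = 87°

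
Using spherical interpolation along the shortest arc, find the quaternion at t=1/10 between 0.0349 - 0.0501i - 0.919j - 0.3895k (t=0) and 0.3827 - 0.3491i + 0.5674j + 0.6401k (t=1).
-0.01 - 0.0076i - 0.9042j - 0.427k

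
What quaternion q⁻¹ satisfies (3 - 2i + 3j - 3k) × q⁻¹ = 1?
0.0968 + 0.0645i - 0.0968j + 0.0968k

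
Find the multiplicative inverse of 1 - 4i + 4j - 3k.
0.0238 + 0.0952i - 0.0952j + 0.0714k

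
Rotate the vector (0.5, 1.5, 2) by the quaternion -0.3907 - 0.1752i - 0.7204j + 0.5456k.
(1.445, -1.418, -1.55)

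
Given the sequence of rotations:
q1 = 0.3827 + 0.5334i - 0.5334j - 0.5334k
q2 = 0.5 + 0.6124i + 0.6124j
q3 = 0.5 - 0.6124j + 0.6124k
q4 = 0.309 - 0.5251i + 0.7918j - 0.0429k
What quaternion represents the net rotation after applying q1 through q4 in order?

q2 · q1 = 0.1913 + 0.1744i + 0.2943j - 0.92k
q3 · q2 · q1 = 0.8393 + 0.4704i + 0.1368j - 0.236k
q4 · q3 · q2 · q1 = 0.3879 - 0.4764i + 0.5627j - 0.5532k
0.3879 - 0.4764i + 0.5627j - 0.5532k


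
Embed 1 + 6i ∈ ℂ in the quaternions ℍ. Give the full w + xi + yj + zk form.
1 + 6i + 0j + 0k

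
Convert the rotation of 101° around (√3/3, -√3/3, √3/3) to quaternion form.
0.6361 + 0.4455i - 0.4455j + 0.4455k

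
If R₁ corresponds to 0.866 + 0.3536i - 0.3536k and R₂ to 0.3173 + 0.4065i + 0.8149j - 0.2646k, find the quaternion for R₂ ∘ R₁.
0.0375 + 0.1761i + 0.7559j - 0.6295k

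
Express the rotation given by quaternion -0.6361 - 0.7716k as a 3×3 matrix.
[[-0.1907, -0.9816, 0], [0.9816, -0.1907, 0], [0, 0, 1]]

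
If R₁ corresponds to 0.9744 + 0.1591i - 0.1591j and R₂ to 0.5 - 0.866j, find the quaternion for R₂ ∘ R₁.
0.3494 + 0.0795i - 0.9234j + 0.1378k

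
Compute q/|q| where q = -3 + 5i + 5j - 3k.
-0.3638 + 0.6063i + 0.6063j - 0.3638k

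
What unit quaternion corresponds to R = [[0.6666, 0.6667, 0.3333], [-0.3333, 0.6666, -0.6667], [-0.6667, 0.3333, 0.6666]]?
0.866 + 0.2887i + 0.2887j - 0.2887k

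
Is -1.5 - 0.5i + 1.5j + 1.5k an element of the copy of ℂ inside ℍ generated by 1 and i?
No. The quaternion -1.5 - 0.5i + 1.5j + 1.5k has j-coefficient y = 1.5 and k-coefficient z = 1.5, not both zero, so it does not lie in the complex subalgebra spanned by 1 and i.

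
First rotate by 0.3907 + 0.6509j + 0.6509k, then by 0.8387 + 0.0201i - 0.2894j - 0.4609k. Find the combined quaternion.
0.8161 + 0.1195i + 0.4198j + 0.3789k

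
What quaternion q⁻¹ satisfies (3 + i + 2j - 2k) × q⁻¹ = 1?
0.1667 - 0.0556i - 0.1111j + 0.1111k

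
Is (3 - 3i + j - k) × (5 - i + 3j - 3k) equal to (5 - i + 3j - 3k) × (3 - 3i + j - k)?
No: pq = 6 - 18i + 6j - 22k ≠ 6 - 18i + 22j - 6k = qp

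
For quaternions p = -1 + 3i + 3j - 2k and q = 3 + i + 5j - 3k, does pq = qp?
No: pq = -27 + 9i + 11j + 9k ≠ -27 + 7i - 3j - 15k = qp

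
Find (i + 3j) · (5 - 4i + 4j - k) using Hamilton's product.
-8 + 2i + 16j + 16k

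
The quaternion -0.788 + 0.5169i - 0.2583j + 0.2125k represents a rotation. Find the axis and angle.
axis = (0.8396, -0.4195, 0.3451), θ = 284°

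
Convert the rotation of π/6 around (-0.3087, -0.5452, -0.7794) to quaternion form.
0.9659 - 0.0799i - 0.1411j - 0.2017k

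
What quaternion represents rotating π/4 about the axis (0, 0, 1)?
0.9239 + 0.3827k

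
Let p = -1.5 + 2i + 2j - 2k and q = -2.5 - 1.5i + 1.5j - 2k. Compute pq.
-0.25 - 3.75i - 0.25j + 14k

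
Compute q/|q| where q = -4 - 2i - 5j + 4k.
-0.5121 - 0.2561i - 0.6402j + 0.5121k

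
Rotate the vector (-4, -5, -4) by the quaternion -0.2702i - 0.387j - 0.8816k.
(0.465, -0.064, -7.535)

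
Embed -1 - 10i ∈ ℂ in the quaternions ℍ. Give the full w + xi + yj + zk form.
-1 - 10i + 0j + 0k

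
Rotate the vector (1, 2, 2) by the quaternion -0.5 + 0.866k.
(1.232, -1.866, 2)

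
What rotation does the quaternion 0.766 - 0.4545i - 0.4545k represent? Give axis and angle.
axis = (-√2/2, 0, -√2/2), θ = 80°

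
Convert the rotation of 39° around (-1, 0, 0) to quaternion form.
0.9426 - 0.3338i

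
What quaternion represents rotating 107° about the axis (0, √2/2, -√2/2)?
0.5948 + 0.5684j - 0.5684k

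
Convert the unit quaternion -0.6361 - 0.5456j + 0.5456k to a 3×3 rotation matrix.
[[-0.1907, 0.6941, 0.6941], [-0.6941, 0.4046, -0.5954], [-0.6941, -0.5954, 0.4046]]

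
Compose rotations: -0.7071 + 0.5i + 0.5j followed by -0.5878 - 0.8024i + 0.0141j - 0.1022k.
0.8098 + 0.3246i - 0.355j - 0.336k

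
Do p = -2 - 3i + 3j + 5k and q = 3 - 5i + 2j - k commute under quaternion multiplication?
No: pq = -22 - 12i - 23j + 26k ≠ -22 + 14i + 33j + 8k = qp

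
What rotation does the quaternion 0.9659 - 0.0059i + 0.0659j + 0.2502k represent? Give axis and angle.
axis = (-0.0228, 0.2546, 0.9668), θ = π/6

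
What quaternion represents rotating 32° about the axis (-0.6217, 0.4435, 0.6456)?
0.9613 - 0.1714i + 0.1222j + 0.178k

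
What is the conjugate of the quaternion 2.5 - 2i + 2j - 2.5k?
2.5 + 2i - 2j + 2.5k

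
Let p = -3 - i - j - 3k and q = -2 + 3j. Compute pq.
9 + 11i - 7j + 3k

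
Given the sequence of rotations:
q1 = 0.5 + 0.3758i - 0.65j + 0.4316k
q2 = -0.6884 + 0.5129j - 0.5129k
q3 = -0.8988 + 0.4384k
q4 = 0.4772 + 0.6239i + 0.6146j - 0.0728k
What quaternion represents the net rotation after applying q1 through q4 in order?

q2 · q1 = 0.2106 - 0.3707i + 0.5112j - 0.7463k
q3 · q2 · q1 = 0.1379 + 0.1091i - 0.622j + 0.7631k
q4 · q3 · q2 · q1 = 0.4356 + 0.5618i - 0.6961j - 0.101k
0.4356 + 0.5618i - 0.6961j - 0.101k


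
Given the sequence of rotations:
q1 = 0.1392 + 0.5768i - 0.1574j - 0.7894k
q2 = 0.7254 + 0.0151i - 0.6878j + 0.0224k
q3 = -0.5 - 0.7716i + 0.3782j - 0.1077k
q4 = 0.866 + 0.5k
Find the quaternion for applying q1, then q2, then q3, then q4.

q2 · q1 = 0.0017 + 0.967i - 0.1851j - 0.1752k
q3 · q2 · q1 = 0.7964 - 0.571i - 0.1461j - 0.1355k
q4 · q3 · q2 · q1 = 0.7574 - 0.4214i - 0.412j + 0.2809k
0.7574 - 0.4214i - 0.412j + 0.2809k


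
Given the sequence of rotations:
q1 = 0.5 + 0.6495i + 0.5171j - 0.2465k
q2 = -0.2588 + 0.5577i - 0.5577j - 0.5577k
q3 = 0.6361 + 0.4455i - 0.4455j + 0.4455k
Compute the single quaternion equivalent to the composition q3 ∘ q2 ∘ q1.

q2 · q1 = -0.3407 + 0.5366i - 0.6374j + 0.4356k
q3 · q2 · q1 = -0.9338 + 0.2795i - 0.2087j + 0.0804k
-0.9338 + 0.2795i - 0.2087j + 0.0804k


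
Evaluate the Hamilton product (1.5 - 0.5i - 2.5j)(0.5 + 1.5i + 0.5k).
1.5 + 0.75i - j + 4.5k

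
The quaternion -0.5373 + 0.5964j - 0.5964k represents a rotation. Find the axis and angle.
axis = (0, √2/2, -√2/2), θ = 245°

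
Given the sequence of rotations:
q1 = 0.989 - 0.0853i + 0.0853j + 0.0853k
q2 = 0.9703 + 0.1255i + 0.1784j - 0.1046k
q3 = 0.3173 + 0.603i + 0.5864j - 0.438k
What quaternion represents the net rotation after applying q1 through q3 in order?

q2 · q1 = 0.964 + 0.0655i + 0.2574j + 0.0052k
q3 · q2 · q1 = 0.1177 + 0.7179i + 0.6151j - 0.3038k
0.1177 + 0.7179i + 0.6151j - 0.3038k


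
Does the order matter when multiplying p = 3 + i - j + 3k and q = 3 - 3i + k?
Yes: pq = 9 - 7i - 13j + 9k ≠ 9 - 5i + 7j + 15k = qp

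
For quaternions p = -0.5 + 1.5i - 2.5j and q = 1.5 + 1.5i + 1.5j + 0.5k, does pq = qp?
No: pq = 0.75 + 0.25i - 5.25j + 5.75k ≠ 0.75 + 2.75i - 3.75j - 6.25k = qp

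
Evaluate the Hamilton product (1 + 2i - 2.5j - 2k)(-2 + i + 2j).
1 + i + 5j + 10.5k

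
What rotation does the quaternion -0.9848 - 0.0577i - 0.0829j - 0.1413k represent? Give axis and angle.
axis = (-0.3322, -0.4773, -0.8135), θ = 340°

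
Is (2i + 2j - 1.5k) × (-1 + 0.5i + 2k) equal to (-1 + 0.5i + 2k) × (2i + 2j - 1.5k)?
No: pq = 2 + 2i - 6.75j + 0.5k ≠ 2 - 6i + 2.75j + 2.5k = qp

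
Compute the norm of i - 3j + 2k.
√14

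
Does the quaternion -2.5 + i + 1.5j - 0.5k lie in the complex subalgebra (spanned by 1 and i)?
No. The quaternion -2.5 + i + 1.5j - 0.5k has j-coefficient y = 1.5 and k-coefficient z = -0.5, not both zero, so it does not lie in the complex subalgebra spanned by 1 and i.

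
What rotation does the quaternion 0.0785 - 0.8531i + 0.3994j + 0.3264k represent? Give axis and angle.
axis = (-0.8557, 0.4006, 0.3274), θ = 171°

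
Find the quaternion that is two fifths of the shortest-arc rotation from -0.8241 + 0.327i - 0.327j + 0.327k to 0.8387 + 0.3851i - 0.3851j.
-0.9724 + 0.0409i - 0.0409j + 0.2259k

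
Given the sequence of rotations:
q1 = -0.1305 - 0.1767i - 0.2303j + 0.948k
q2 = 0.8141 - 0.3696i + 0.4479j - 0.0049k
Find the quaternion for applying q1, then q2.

q2 · q1 = -0.0638 + 0.3279i + 0.1053j + 0.9367k
-0.0638 + 0.3279i + 0.1053j + 0.9367k


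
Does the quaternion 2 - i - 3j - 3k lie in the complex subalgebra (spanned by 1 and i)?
No. The quaternion 2 - i - 3j - 3k has j-coefficient y = -3 and k-coefficient z = -3, not both zero, so it does not lie in the complex subalgebra spanned by 1 and i.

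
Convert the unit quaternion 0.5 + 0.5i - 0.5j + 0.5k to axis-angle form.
axis = (√3/3, -√3/3, √3/3), θ = 2π/3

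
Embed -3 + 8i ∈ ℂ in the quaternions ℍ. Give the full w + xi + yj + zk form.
-3 + 8i + 0j + 0k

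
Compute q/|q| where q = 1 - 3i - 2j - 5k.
0.1601 - 0.4804i - 0.3203j - 0.8006k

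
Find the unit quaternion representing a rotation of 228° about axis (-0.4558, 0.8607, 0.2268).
-0.4067 - 0.4164i + 0.7863j + 0.2072k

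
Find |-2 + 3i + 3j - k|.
√23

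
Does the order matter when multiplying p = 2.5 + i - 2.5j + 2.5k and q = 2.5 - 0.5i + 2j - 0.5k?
Yes: pq = 13 - 2.5i - 2j + 5.75k ≠ 13 + 5i - 0.5j + 4.25k = qp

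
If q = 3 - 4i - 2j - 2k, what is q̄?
3 + 4i + 2j + 2k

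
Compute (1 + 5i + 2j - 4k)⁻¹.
0.0217 - 0.1087i - 0.0435j + 0.087k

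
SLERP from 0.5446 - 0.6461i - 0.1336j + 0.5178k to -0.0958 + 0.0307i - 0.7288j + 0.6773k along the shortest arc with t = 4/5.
0.054 - 0.1368i - 0.6728j + 0.725k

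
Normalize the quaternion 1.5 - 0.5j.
0.9487 - 0.3162j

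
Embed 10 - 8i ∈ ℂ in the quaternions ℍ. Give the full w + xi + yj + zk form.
10 - 8i + 0j + 0k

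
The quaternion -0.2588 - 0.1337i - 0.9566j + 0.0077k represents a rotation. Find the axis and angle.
axis = (-0.1384, -0.9903, 0.008), θ = 7π/6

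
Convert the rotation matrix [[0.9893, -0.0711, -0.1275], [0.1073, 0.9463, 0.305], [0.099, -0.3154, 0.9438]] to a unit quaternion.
0.9848 - 0.1575i - 0.0575j + 0.0453k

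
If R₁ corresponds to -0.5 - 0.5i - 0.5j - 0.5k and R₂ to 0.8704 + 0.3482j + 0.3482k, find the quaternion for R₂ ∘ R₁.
-0.087 - 0.4352i - 0.7834j - 0.4352k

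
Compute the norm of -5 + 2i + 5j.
√54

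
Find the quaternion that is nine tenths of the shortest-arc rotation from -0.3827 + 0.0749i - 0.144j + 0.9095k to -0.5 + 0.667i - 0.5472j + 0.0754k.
-0.5205 + 0.639i - 0.5347j + 0.1866k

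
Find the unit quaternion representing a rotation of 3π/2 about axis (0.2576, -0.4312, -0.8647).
-0.7071 + 0.1822i - 0.3049j - 0.6114k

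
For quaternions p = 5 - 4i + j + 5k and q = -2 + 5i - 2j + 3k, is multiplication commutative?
No: pq = -3 + 46i + 25j + 8k ≠ -3 + 20i - 49j + 2k = qp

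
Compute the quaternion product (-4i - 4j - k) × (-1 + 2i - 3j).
-4 + i + 2j + 21k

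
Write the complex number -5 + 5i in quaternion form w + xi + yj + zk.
-5 + 5i + 0j + 0k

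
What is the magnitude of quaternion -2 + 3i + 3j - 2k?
√26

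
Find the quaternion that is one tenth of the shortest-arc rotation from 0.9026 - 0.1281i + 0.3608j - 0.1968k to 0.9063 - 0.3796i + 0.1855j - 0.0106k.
0.9083 - 0.1546i + 0.345j - 0.1789k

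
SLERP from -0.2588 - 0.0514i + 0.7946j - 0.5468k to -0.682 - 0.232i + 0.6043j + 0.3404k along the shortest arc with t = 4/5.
-0.6495 - 0.2121i + 0.7122j + 0.1607k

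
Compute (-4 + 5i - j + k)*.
-4 - 5i + j - k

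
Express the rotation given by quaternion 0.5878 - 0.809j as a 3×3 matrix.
[[-0.309, 0, -0.9511], [0, 1, 0], [0.9511, 0, -0.309]]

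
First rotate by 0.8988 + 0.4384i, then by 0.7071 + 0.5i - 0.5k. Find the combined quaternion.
0.4163 + 0.7594i - 0.2192j - 0.4494k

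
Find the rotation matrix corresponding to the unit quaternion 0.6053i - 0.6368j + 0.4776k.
[[-0.2672, -0.7709, 0.5782], [-0.7709, -0.189, -0.6083], [0.5782, -0.6083, -0.5438]]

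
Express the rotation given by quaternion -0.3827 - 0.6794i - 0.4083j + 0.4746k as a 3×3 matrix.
[[0.2161, 0.9181, -0.3324], [0.1915, -0.3737, -0.9076], [-0.9574, 0.1325, -0.2566]]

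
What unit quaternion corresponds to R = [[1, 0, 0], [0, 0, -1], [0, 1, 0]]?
0.7071 + 0.7071i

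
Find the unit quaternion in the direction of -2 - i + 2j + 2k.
-0.5547 - 0.2774i + 0.5547j + 0.5547k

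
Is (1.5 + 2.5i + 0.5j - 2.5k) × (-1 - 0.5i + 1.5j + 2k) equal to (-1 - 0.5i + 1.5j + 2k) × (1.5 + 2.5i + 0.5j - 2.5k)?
No: pq = 4 + 1.5i - 2j + 9.5k ≠ 4 - 8i + 5.5j + 1.5k = qp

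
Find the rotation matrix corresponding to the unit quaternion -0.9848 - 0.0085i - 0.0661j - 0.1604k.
[[0.9398, -0.3148, 0.1329], [0.317, 0.9484, 0.0045], [-0.1275, 0.0379, 0.9911]]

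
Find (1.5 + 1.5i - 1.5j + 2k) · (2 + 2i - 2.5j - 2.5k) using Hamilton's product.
1.25 + 14.75i + j - 0.5k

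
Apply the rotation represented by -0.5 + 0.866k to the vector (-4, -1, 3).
(1.134, 3.964, 3)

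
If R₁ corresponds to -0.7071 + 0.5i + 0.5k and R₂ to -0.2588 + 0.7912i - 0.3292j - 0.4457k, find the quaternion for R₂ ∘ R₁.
0.0102 - 0.8535i - 0.3857j + 0.3504k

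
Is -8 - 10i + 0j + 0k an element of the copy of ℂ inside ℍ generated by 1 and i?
Yes. The quaternion -8 - 10i has j- and k-coefficients y = z = 0, so it lies in the complex subalgebra spanned by 1 and i.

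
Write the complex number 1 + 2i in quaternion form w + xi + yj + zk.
1 + 2i + 0j + 0k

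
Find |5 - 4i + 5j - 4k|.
√82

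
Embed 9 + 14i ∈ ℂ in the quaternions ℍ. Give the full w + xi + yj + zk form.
9 + 14i + 0j + 0k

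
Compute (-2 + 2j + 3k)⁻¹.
-0.1176 - 0.1176j - 0.1765k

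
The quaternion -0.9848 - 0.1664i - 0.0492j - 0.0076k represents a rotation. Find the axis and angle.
axis = (-0.958, -0.2833, -0.0438), θ = 340°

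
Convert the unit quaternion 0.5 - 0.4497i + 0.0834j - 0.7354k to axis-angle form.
axis = (-0.5193, 0.0963, -0.8492), θ = 2π/3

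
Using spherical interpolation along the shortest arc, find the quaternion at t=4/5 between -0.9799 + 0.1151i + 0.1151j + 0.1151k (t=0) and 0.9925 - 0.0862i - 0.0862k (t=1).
-0.9912 + 0.0921i + 0.0231j + 0.0921k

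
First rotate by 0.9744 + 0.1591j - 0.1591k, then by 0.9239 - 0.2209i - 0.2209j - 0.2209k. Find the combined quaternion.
0.9002 - 0.145i - 0.1034j - 0.3974k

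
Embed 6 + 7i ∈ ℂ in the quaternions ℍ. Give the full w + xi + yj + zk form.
6 + 7i + 0j + 0k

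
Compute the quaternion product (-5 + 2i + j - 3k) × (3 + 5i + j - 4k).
-38 - 20i - 9j + 8k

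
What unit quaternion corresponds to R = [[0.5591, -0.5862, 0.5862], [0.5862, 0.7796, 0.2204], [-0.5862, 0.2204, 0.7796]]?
0.8829 + 0.332j + 0.332k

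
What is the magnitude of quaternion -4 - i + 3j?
√26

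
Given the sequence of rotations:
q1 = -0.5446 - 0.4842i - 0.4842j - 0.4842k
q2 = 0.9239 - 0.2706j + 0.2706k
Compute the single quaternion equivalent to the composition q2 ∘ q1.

q2 · q1 = -0.5032 - 0.1853i - 0.431j - 0.7257k
-0.5032 - 0.1853i - 0.431j - 0.7257k


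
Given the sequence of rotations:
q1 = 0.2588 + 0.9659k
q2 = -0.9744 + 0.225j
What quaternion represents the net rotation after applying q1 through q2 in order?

q2 · q1 = -0.2522 + 0.2173i + 0.0582j - 0.9412k
-0.2522 + 0.2173i + 0.0582j - 0.9412k


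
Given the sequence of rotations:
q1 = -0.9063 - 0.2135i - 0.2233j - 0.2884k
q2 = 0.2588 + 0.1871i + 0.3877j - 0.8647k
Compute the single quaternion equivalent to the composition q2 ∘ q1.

q2 · q1 = -0.3574 - 0.5297i - 0.1706j + 0.75k
-0.3574 - 0.5297i - 0.1706j + 0.75k


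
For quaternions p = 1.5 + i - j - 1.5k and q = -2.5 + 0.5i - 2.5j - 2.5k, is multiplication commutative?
No: pq = -10.5 - 3i + 0.5j - 2k ≠ -10.5 - 0.5i - 3j + 2k = qp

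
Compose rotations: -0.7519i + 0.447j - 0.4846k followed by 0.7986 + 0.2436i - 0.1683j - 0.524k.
0.0045 - 0.2847i + 0.869j - 0.4047k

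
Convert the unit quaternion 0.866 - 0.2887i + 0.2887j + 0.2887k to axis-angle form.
axis = (-√3/3, √3/3, √3/3), θ = π/3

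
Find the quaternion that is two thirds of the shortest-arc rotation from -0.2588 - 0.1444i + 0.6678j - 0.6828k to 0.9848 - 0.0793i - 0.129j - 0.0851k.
-0.8906 - 0.0002i + 0.3924j - 0.2298k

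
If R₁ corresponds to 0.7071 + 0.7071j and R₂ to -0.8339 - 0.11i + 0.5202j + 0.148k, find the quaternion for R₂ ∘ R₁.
-0.9575 - 0.1824i - 0.2218j + 0.0269k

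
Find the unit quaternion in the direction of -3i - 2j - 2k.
-0.7276i - 0.4851j - 0.4851k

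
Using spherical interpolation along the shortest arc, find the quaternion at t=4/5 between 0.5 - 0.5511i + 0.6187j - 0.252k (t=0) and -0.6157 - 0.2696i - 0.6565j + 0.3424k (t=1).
0.6289 + 0.1014i + 0.6899j - 0.3439k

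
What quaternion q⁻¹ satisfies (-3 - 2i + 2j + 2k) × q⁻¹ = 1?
-0.1429 + 0.0952i - 0.0952j - 0.0952k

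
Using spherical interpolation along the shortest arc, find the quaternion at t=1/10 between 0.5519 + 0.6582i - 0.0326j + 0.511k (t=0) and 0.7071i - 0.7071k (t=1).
0.5375 + 0.745i - 0.0318j + 0.3938k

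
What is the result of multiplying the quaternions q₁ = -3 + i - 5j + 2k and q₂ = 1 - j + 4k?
-16 - 17i - 6j - 11k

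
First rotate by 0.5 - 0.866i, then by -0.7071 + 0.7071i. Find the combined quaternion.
0.2588 + 0.9659i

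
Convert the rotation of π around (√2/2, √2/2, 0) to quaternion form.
0.7071i + 0.7071j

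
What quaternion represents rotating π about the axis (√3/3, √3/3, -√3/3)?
0.5774i + 0.5774j - 0.5774k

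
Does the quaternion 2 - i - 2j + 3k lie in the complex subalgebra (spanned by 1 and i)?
No. The quaternion 2 - i - 2j + 3k has j-coefficient y = -2 and k-coefficient z = 3, not both zero, so it does not lie in the complex subalgebra spanned by 1 and i.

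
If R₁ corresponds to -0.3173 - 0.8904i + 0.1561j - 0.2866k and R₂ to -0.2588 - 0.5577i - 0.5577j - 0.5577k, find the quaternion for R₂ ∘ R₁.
-0.4872 + 0.6543i + 0.4733j - 0.3325k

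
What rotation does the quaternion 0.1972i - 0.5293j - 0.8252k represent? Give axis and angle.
axis = (0.1972, -0.5293, -0.8252), θ = π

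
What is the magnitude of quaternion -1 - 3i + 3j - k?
√20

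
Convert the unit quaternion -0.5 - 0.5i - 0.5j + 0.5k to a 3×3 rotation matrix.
[[0, 1, 0], [0, 0, -1], [-1, 0, 0]]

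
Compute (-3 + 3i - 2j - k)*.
-3 - 3i + 2j + k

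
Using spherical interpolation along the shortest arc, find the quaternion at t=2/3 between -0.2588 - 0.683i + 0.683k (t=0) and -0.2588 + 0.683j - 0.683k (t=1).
0.0907 - 0.2809i - 0.5204j + 0.8013k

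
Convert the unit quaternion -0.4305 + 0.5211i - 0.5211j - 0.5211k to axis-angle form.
axis = (√3/3, -√3/3, -√3/3), θ = 231°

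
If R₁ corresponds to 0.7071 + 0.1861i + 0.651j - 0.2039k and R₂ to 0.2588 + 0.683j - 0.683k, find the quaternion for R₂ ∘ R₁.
-0.4009 + 0.3535i + 0.5243j - 0.6628k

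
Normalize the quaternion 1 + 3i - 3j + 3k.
0.189 + 0.5669i - 0.5669j + 0.5669k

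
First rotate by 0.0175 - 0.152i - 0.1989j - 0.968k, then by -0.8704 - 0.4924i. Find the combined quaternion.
-0.0901 + 0.1237i - 0.3035j + 0.9405k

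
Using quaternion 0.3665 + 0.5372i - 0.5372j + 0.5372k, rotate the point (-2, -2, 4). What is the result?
(2.984, -3.208, -2.192)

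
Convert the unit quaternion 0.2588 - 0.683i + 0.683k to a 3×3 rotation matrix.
[[0.067, -0.3535, -0.933], [0.3535, -0.866, 0.3535], [-0.933, -0.3535, 0.067]]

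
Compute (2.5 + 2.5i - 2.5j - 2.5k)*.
2.5 - 2.5i + 2.5j + 2.5k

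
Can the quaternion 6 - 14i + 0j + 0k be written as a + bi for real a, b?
Yes. The quaternion 6 - 14i has j- and k-coefficients y = z = 0, so it lies in the complex subalgebra spanned by 1 and i.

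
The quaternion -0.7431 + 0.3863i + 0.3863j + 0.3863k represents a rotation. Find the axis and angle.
axis = (√3/3, √3/3, √3/3), θ = 276°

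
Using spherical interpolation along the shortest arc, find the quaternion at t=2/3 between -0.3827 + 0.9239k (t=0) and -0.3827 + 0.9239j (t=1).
-0.4913 + 0.7593j + 0.4268k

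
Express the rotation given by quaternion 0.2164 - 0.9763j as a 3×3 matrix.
[[-0.9063, 0, -0.4225], [0, 1, 0], [0.4225, 0, -0.9063]]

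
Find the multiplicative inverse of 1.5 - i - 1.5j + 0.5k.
0.2609 + 0.1739i + 0.2609j - 0.087k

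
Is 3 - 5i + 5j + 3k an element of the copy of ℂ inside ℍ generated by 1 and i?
No. The quaternion 3 - 5i + 5j + 3k has j-coefficient y = 5 and k-coefficient z = 3, not both zero, so it does not lie in the complex subalgebra spanned by 1 and i.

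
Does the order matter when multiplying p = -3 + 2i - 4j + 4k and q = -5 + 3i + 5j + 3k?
Yes: pq = 17 - 51i + 11j - 7k ≠ 17 + 13i - j - 51k = qp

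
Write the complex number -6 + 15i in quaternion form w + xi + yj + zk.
-6 + 15i + 0j + 0k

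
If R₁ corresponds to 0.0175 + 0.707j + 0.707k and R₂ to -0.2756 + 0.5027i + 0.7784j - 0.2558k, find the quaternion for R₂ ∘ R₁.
-0.3743 + 0.74i - 0.5366j + 0.1561k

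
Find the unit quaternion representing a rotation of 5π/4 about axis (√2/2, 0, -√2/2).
-0.3827 + 0.6533i - 0.6533k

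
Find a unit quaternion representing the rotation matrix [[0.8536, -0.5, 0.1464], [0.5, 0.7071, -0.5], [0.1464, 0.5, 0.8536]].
0.9239 + 0.2706i + 0.2706k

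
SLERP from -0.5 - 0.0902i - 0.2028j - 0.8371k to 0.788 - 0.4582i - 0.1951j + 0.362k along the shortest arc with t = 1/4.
-0.6242 + 0.0587i - 0.1063j - 0.7718k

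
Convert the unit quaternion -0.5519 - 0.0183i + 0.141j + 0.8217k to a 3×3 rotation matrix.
[[-0.3901, 0.9018, -0.1857], [-0.9122, -0.3511, 0.2115], [0.1256, 0.2519, 0.9596]]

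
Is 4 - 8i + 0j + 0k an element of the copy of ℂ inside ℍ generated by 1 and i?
Yes. The quaternion 4 - 8i has j- and k-coefficients y = z = 0, so it lies in the complex subalgebra spanned by 1 and i.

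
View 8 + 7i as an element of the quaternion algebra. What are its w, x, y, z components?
8 + 7i + 0j + 0k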